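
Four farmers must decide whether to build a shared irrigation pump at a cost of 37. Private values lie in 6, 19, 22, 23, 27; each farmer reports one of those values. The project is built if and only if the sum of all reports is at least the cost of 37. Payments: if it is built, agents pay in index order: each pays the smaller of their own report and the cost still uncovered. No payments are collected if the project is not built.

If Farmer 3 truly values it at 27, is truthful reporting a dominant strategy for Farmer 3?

Consider the case where Farmer 1 reports 6, Farmer 2 reports 6 and Farmer 4 reports 6.
Truthful report 27: project built, pays 25, utility 27 - 25 = 2.
Report 19 instead: project built, pays 19, utility 27 - 19 = 8.
Since 8 > 2, reporting 19 is strictly better here, so truthful reporting is not dominant.

No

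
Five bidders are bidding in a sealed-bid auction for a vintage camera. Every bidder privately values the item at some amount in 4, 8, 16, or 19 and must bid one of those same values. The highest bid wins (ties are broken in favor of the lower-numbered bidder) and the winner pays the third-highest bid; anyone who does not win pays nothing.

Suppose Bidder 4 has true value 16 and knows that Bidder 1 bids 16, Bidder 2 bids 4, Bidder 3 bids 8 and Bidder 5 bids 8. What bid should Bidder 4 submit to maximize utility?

19

Bid 4: loses, pays 0, utility 0.
Bid 8: loses, pays 0, utility 0.
Bid 16: loses, pays 0, utility 0.
Bid 19: wins, pays 8, utility 16 - 8 = 8.
The best choice is 19 with utility 8.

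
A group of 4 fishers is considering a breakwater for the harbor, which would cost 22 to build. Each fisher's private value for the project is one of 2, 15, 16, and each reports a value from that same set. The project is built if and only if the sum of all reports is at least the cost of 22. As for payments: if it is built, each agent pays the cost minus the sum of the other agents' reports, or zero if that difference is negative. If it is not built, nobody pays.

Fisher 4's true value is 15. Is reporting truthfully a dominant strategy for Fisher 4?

Yes

Check each profile of the others' reports and compare truth against every alternative report.
Others report (2, 15, 15): truth gives 15, best alternative gives 15.
Others report (2, 15, 16): truth gives 15, best alternative gives 15.
Others report (2, 16, 15): truth gives 15, best alternative gives 15.
Others report (2, 16, 16): truth gives 15, best alternative gives 15.
Others report (15, 2, 15): truth gives 15, best alternative gives 15.
Others report (15, 2, 16): truth gives 15, best alternative gives 15.
(Remaining 21 profiles checked similarly; truth is weakly best in each.)
In every case the truthful report is at least as good as any alternative, so it is a dominant strategy.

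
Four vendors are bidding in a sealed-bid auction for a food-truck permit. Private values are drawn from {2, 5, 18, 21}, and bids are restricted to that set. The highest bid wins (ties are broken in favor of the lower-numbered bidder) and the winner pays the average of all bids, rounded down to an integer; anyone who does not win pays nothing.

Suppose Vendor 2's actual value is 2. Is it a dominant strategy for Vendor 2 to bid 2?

Yes

Check each profile of the others' bids and compare truth against every alternative bid.
Others bid (2, 5, 5): truth gives 0, best alternative gives -2.
Others bid (2, 2, 5): truth gives 0, best alternative gives -1.
Others bid (2, 5, 2): truth gives 0, best alternative gives -1.
Others bid (2, 2, 2): truth gives 0, best alternative gives 0.
Others bid (2, 2, 18): truth gives 0, best alternative gives 0.
Others bid (2, 2, 21): truth gives 0, best alternative gives 0.
(Remaining 58 profiles checked similarly; truth is weakly best in each.)
In every case the truthful bid is at least as good as any alternative, so it is a dominant strategy.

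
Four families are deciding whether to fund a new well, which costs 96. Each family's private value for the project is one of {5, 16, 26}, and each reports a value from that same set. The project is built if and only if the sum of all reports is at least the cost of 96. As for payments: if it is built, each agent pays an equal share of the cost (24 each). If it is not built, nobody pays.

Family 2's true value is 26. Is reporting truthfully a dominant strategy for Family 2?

Yes

Check each profile of the others' reports and compare truth against every alternative report.
Others report (26, 26, 26): truth gives 2, best alternative gives 0.
Others report (5, 5, 5): truth gives 0, best alternative gives 0.
Others report (5, 5, 16): truth gives 0, best alternative gives 0.
Others report (5, 5, 26): truth gives 0, best alternative gives 0.
Others report (5, 16, 5): truth gives 0, best alternative gives 0.
Others report (5, 16, 16): truth gives 0, best alternative gives 0.
(Remaining 21 profiles checked similarly; truth is weakly best in each.)
In every case the truthful report is at least as good as any alternative, so it is a dominant strategy.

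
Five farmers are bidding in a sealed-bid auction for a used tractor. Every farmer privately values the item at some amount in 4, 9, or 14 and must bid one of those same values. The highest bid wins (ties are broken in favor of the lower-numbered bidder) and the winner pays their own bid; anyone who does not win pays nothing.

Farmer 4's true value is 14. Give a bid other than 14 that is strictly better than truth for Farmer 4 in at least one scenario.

9

Suppose Farmer 1 bids 4, Farmer 2 bids 4, Farmer 3 bids 4 and Farmer 5 bids 4.
Bid 14: wins, pays 14, utility 14 - 14 = 0.
Bid 9: wins, pays 9, utility 14 - 9 = 5.
So bidding 9 beats truth here (5 > 0).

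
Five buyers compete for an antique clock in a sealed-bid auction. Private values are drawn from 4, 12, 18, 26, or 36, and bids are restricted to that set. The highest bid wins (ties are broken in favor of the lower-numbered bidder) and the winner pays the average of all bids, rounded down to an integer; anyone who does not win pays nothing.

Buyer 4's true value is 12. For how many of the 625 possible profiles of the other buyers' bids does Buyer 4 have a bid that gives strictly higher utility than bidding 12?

20

Others bid (4, 4, 4, 18): truth gives 0; bid 18 gives 3 > 0. Violating.
Others bid (4, 4, 12, 4): truth gives 0; bid 18 gives 4 > 0. Violating.
Others bid (4, 4, 12, 12): truth gives 0; bid 18 gives 2 > 0. Violating.
Others bid (4, 4, 12, 18): truth gives 0; bid 18 gives 1 > 0. Violating.
Others bid (4, 4, 4, 4): truth gives 7; no alternative beats it.
Others bid (4, 4, 4, 12): truth gives 5; no alternative beats it.
(Checking all 625 profiles: 20 have a profitable deviation, 605 do not.)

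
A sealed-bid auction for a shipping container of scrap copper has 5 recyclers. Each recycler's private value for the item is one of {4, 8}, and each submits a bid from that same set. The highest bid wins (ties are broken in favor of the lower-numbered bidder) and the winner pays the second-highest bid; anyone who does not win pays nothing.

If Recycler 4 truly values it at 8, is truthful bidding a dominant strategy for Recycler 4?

Check each profile of the others' bids and compare truth against every alternative bid.
Others bid (4, 4, 4, 4): truth gives 4, best alternative gives 0.
Others bid (4, 4, 4, 8): truth gives 0, best alternative gives 0.
Others bid (4, 4, 8, 4): truth gives 0, best alternative gives 0.
Others bid (4, 4, 8, 8): truth gives 0, best alternative gives 0.
Others bid (4, 8, 4, 4): truth gives 0, best alternative gives 0.
Others bid (4, 8, 4, 8): truth gives 0, best alternative gives 0.
(Remaining 10 profiles checked similarly; truth is weakly best in each.)
In every case the truthful bid is at least as good as any alternative, so it is a dominant strategy.

Yes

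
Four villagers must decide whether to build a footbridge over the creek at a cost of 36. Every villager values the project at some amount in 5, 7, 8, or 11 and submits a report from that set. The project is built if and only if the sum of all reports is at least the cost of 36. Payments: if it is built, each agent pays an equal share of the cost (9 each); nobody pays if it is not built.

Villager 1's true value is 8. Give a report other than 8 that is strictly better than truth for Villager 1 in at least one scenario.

Suppose Villager 2 reports 7, Villager 3 reports 11 and Villager 4 reports 11.
Report 8: project built, pays 9, utility 8 - 9 = -1.
Report 5: project not built, utility 0.
So reporting 5 beats truth here (0 > -1).

5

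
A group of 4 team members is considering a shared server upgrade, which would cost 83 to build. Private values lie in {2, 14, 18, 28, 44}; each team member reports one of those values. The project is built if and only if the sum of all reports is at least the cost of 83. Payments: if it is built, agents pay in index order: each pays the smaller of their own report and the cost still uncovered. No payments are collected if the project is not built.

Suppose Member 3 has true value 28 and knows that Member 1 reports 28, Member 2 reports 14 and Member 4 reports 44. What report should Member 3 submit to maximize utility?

Report 2: project built, pays 2, utility 28 - 2 = 26.
Report 14: project built, pays 14, utility 28 - 14 = 14.
Report 18: project built, pays 18, utility 28 - 18 = 10.
Report 28: project built, pays 28, utility 28 - 28 = 0.
Report 44: project built, pays 41, utility 28 - 41 = -13.
The best choice is 2 with utility 26.

2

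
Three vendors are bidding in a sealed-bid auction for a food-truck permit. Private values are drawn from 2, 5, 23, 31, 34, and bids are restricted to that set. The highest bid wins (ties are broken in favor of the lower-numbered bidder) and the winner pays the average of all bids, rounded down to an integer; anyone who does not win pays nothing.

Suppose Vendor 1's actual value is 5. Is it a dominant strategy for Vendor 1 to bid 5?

No

Consider the case where Vendor 2 bids 2 and Vendor 3 bids 2.
Truthful bid 5: wins, pays 3, utility 5 - 3 = 2.
Bid 2 instead: wins, pays 2, utility 5 - 2 = 3.
Since 3 > 2, bidding 2 is strictly better here, so truthful bidding is not dominant.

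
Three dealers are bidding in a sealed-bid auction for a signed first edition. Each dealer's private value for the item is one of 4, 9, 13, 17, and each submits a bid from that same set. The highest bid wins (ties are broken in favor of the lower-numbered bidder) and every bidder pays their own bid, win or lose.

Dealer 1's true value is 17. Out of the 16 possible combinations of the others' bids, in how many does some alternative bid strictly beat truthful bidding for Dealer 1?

Others bid (4, 4): truth gives 0; bid 4 gives 13 > 0. Violating.
Others bid (4, 9): truth gives 0; bid 9 gives 8 > 0. Violating.
Others bid (4, 13): truth gives 0; bid 13 gives 4 > 0. Violating.
Others bid (9, 4): truth gives 0; bid 9 gives 8 > 0. Violating.
Others bid (4, 17): truth gives 0; no alternative beats it.
Others bid (9, 17): truth gives 0; no alternative beats it.
(Checking all 16 profiles: 9 have a profitable deviation, 7 do not.)

9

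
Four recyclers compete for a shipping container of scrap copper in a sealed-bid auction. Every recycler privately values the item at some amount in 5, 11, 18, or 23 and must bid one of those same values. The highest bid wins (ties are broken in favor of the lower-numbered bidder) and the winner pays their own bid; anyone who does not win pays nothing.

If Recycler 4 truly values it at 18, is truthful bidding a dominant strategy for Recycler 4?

Consider the case where Recycler 1 bids 5, Recycler 2 bids 5 and Recycler 3 bids 5.
Truthful bid 18: wins, pays 18, utility 18 - 18 = 0.
Bid 11 instead: wins, pays 11, utility 18 - 11 = 7.
Since 7 > 0, bidding 11 is strictly better here, so truthful bidding is not dominant.

No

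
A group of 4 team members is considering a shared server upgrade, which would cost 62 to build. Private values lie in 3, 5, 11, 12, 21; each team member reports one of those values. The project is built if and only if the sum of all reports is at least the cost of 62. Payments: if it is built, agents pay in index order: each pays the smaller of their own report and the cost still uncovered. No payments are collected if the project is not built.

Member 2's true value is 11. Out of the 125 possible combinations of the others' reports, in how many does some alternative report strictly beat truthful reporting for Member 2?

1

Others report (21, 21, 21): truth gives 0; report 3 gives 8 > 0. Violating.
Others report (3, 3, 3): truth gives 0; no alternative beats it.
Others report (3, 3, 5): truth gives 0; no alternative beats it.
(Checking all 125 profiles: 1 has a profitable deviation, 124 do not.)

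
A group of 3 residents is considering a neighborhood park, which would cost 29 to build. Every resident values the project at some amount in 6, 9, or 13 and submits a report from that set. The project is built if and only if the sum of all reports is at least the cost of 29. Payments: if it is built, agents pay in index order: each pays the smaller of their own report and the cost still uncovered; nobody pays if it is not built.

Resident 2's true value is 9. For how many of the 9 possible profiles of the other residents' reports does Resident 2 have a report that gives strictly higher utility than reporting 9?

1

Others report (13, 13): truth gives 0; report 6 gives 3 > 0. Violating.
Others report (6, 6): truth gives 0; no alternative beats it.
Others report (6, 9): truth gives 0; no alternative beats it.
(Checking all 9 profiles: 1 has a profitable deviation, 8 do not.)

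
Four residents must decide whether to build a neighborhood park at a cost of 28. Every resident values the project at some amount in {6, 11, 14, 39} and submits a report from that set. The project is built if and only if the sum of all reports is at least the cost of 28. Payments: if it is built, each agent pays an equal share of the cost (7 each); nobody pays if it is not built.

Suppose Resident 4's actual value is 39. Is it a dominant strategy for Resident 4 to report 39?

Check each profile of the others' reports and compare truth against every alternative report.
Others report (6, 6, 6): truth gives 32, best alternative gives 32.
Others report (6, 6, 11): truth gives 32, best alternative gives 32.
Others report (6, 6, 14): truth gives 32, best alternative gives 32.
Others report (6, 6, 39): truth gives 32, best alternative gives 32.
Others report (6, 11, 6): truth gives 32, best alternative gives 32.
Others report (6, 11, 11): truth gives 32, best alternative gives 32.
(Remaining 58 profiles checked similarly; truth is weakly best in each.)
In every case the truthful report is at least as good as any alternative, so it is a dominant strategy.

Yes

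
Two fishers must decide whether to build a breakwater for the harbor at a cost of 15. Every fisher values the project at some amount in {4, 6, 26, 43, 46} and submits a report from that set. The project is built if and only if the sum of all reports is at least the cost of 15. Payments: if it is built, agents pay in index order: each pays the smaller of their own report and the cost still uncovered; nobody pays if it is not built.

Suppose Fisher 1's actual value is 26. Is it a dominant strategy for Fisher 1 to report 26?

Consider the case where Fisher 2 reports 26.
Truthful report 26: project built, pays 15, utility 26 - 15 = 11.
Report 4 instead: project built, pays 4, utility 26 - 4 = 22.
Since 22 > 11, reporting 4 is strictly better here, so truthful reporting is not dominant.

No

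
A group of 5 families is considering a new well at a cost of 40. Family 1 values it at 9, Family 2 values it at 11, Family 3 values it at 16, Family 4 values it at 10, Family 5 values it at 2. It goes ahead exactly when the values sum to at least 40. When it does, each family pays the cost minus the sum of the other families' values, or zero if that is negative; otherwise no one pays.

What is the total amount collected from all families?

14

Total value 48 ≥ cost 40, so it is built.
Family 1: others sum to 39; max(0, 40 - 39) = 1.
Family 2: others sum to 37; max(0, 40 - 37) = 3.
Family 3: others sum to 32; max(0, 40 - 32) = 8.
Family 4: others sum to 38; max(0, 40 - 38) = 2.
Family 5: others sum to 46; max(0, 40 - 46) = 0.
Total collected = 1 + 3 + 8 + 2 + 0 = 14.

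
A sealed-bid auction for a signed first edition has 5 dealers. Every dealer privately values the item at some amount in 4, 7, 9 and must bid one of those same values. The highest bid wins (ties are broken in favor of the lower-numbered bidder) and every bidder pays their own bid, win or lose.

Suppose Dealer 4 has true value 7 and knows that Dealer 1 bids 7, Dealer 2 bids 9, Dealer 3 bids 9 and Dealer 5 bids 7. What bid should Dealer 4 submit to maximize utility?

Bid 4: loses but pays 4, utility -4.
Bid 7: loses but pays 7, utility -7.
Bid 9: loses but pays 9, utility -9.
The best choice is 4 with utility -4.

4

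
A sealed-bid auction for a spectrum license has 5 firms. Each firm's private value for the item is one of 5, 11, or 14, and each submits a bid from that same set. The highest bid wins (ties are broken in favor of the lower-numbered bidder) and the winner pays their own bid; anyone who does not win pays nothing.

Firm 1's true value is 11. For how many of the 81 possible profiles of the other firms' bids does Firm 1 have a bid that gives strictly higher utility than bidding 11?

Others bid (5, 5, 5, 5): truth gives 0; bid 5 gives 6 > 0. Violating.
Others bid (5, 5, 5, 11): truth gives 0; no alternative beats it.
Others bid (5, 5, 5, 14): truth gives 0; no alternative beats it.
(Checking all 81 profiles: 1 has a profitable deviation, 80 do not.)

1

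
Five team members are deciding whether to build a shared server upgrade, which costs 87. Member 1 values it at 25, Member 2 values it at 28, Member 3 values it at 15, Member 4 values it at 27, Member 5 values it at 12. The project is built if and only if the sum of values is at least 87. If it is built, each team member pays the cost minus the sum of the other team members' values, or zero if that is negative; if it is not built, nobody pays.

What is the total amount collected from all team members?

Total value 107 ≥ cost 87, so it is built.
Member 1: others sum to 82; max(0, 87 - 82) = 5.
Member 2: others sum to 79; max(0, 87 - 79) = 8.
Member 3: others sum to 92; max(0, 87 - 92) = 0.
Member 4: others sum to 80; max(0, 87 - 80) = 7.
Member 5: others sum to 95; max(0, 87 - 95) = 0.
Total collected = 5 + 8 + 0 + 7 + 0 = 20.

20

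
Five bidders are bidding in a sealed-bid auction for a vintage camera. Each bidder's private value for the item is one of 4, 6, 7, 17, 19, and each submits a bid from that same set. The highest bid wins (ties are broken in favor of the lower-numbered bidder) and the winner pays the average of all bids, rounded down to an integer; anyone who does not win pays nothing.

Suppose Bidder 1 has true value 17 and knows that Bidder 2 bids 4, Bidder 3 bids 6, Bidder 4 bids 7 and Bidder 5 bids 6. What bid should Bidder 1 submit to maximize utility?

7

Bid 4: loses, pays 0, utility 0.
Bid 6: loses, pays 0, utility 0.
Bid 7: wins, pays 6, utility 17 - 6 = 11.
Bid 17: wins, pays 8, utility 17 - 8 = 9.
Bid 19: wins, pays 8, utility 17 - 8 = 9.
The best choice is 7 with utility 11.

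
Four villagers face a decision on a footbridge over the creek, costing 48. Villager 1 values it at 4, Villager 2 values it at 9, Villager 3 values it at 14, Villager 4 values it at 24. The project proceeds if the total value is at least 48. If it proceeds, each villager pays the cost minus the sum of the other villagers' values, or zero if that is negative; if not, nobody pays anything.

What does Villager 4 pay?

21

Total value 51 ≥ cost 48, so the project is built.
The other villagers' values sum to 27.
Cost minus that sum is 48 - 27 = 21.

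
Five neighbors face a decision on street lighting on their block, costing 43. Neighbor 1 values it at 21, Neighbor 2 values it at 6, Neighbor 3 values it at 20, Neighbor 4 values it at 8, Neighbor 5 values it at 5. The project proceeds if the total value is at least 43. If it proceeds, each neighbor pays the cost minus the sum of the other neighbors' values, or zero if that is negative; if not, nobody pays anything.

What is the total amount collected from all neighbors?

Total value 60 ≥ cost 43, so it is built.
Neighbor 1: others sum to 39; max(0, 43 - 39) = 4.
Neighbor 2: others sum to 54; max(0, 43 - 54) = 0.
Neighbor 3: others sum to 40; max(0, 43 - 40) = 3.
Neighbor 4: others sum to 52; max(0, 43 - 52) = 0.
Neighbor 5: others sum to 55; max(0, 43 - 55) = 0.
Total collected = 4 + 0 + 3 + 0 + 0 = 7.

7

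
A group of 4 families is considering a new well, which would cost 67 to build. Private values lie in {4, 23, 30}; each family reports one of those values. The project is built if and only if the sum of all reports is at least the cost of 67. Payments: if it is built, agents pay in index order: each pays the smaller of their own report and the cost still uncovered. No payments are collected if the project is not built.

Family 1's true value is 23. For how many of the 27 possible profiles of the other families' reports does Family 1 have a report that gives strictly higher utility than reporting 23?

Others report (4, 30, 30): truth gives 0; report 4 gives 19 > 0. Violating.
Others report (23, 23, 23): truth gives 0; report 4 gives 19 > 0. Violating.
Others report (23, 23, 30): truth gives 0; report 4 gives 19 > 0. Violating.
Others report (23, 30, 23): truth gives 0; report 4 gives 19 > 0. Violating.
Others report (4, 4, 4): truth gives 0; no alternative beats it.
Others report (4, 4, 23): truth gives 0; no alternative beats it.
(Checking all 27 profiles: 11 have a profitable deviation, 16 do not.)

11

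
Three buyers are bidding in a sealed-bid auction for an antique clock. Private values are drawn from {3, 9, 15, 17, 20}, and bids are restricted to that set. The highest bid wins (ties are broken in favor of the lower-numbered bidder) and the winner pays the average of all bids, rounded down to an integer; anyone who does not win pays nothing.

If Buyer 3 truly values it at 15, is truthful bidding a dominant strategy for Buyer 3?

Consider the case where Buyer 1 bids 3 and Buyer 2 bids 3.
Truthful bid 15: wins, pays 7, utility 15 - 7 = 8.
Bid 9 instead: wins, pays 5, utility 15 - 5 = 10.
Since 10 > 8, bidding 9 is strictly better here, so truthful bidding is not dominant.

No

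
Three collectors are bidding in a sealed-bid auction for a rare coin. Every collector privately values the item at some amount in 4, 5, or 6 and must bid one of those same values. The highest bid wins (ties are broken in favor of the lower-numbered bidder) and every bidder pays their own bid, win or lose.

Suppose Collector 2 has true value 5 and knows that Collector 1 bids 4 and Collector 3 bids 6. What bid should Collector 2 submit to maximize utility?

6

Bid 4: loses but pays 4, utility -4.
Bid 5: loses but pays 5, utility -5.
Bid 6: wins, pays 6, utility 5 - 6 = -1.
The best choice is 6 with utility -1.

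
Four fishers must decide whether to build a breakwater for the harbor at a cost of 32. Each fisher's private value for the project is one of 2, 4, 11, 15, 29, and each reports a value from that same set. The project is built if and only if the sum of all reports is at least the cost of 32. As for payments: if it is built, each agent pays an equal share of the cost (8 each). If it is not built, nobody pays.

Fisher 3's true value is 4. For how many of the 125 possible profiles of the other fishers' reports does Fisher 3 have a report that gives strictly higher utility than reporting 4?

6

Others report (2, 11, 15): truth gives -4; report 2 gives 0 > -4. Violating.
Others report (2, 15, 11): truth gives -4; report 2 gives 0 > -4. Violating.
Others report (11, 2, 15): truth gives -4; report 2 gives 0 > -4. Violating.
Others report (11, 15, 2): truth gives -4; report 2 gives 0 > -4. Violating.
Others report (2, 2, 2): truth gives 0; no alternative beats it.
Others report (2, 2, 4): truth gives 0; no alternative beats it.
(Checking all 125 profiles: 6 have a profitable deviation, 119 do not.)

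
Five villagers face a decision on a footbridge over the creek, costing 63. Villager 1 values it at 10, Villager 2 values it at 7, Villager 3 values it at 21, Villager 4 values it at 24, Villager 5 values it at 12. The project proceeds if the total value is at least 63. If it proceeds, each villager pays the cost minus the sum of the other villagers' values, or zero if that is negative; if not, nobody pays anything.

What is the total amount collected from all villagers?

Total value 74 ≥ cost 63, so it is built.
Villager 1: others sum to 64; max(0, 63 - 64) = 0.
Villager 2: others sum to 67; max(0, 63 - 67) = 0.
Villager 3: others sum to 53; max(0, 63 - 53) = 10.
Villager 4: others sum to 50; max(0, 63 - 50) = 13.
Villager 5: others sum to 62; max(0, 63 - 62) = 1.
Total collected = 0 + 0 + 10 + 13 + 1 = 24.

24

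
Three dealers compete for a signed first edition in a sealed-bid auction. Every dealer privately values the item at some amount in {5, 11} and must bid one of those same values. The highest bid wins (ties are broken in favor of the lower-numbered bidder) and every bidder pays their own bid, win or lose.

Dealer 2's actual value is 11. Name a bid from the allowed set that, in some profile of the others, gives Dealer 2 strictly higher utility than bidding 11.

5

Suppose Dealer 1 bids 11 and Dealer 3 bids 5.
Bid 11: loses but pays 11, utility -11.
Bid 5: loses but pays 5, utility -5.
So bidding 5 beats truth here (-5 > -11).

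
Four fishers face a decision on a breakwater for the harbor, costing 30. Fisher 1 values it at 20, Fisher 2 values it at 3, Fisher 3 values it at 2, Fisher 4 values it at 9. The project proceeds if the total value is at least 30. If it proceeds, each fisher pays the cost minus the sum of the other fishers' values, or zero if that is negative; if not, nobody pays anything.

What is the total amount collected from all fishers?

21

Total value 34 ≥ cost 30, so it is built.
Fisher 1: others sum to 14; max(0, 30 - 14) = 16.
Fisher 2: others sum to 31; max(0, 30 - 31) = 0.
Fisher 3: others sum to 32; max(0, 30 - 32) = 0.
Fisher 4: others sum to 25; max(0, 30 - 25) = 5.
Total collected = 16 + 0 + 0 + 5 = 21.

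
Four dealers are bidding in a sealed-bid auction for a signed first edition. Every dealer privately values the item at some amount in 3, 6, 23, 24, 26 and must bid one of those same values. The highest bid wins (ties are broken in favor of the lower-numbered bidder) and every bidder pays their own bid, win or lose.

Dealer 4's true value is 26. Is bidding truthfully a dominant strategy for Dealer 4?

Consider the case where Dealer 1 bids 3, Dealer 2 bids 3 and Dealer 3 bids 3.
Truthful bid 26: wins, pays 26, utility 26 - 26 = 0.
Bid 6 instead: wins, pays 6, utility 26 - 6 = 20.
Since 20 > 0, bidding 6 is strictly better here, so truthful bidding is not dominant.

No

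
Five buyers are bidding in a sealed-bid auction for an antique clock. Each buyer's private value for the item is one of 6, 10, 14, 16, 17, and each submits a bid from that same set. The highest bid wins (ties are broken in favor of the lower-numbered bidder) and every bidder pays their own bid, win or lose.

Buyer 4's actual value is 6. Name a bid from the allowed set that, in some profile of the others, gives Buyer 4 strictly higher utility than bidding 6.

Suppose Buyer 1 bids 6, Buyer 2 bids 6, Buyer 3 bids 6 and Buyer 5 bids 6.
Bid 6: loses but pays 6, utility -6.
Bid 10: wins, pays 10, utility 6 - 10 = -4.
So bidding 10 beats truth here (-4 > -6).

10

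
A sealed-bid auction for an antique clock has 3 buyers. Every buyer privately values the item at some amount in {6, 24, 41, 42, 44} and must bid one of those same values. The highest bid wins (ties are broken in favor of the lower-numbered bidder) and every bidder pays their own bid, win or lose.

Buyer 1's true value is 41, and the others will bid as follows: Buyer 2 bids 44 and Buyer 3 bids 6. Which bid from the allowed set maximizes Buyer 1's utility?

Bid 6: loses but pays 6, utility -6.
Bid 24: loses but pays 24, utility -24.
Bid 41: loses but pays 41, utility -41.
Bid 42: loses but pays 42, utility -42.
Bid 44: wins, pays 44, utility 41 - 44 = -3.
The best choice is 44 with utility -3.

44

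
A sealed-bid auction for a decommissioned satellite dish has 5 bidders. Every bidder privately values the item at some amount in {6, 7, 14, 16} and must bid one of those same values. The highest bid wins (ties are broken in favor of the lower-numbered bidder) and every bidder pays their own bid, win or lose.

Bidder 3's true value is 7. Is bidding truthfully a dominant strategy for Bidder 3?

Consider the case where Bidder 1 bids 6, Bidder 2 bids 6, Bidder 4 bids 6 and Bidder 5 bids 14.
Truthful bid 7: loses but pays 7, utility -7.
Bid 6 instead: loses but pays 6, utility -6.
Since -6 > -7, bidding 6 is strictly better here, so truthful bidding is not dominant.

No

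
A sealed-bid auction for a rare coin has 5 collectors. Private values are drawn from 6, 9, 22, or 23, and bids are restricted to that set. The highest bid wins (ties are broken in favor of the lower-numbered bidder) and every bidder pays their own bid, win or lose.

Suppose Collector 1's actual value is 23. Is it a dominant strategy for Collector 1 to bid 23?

Consider the case where Collector 2 bids 6, Collector 3 bids 6, Collector 4 bids 6 and Collector 5 bids 6.
Truthful bid 23: wins, pays 23, utility 23 - 23 = 0.
Bid 6 instead: wins, pays 6, utility 23 - 6 = 17.
Since 17 > 0, bidding 6 is strictly better here, so truthful bidding is not dominant.

No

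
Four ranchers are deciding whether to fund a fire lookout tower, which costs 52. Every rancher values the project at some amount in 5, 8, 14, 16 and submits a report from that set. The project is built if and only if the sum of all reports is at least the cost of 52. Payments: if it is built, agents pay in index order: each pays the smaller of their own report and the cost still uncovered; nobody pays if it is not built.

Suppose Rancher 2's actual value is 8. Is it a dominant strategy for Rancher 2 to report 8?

Consider the case where Rancher 1 reports 16, Rancher 3 reports 16 and Rancher 4 reports 16.
Truthful report 8: project built, pays 8, utility 8 - 8 = 0.
Report 5 instead: project built, pays 5, utility 8 - 5 = 3.
Since 3 > 0, reporting 5 is strictly better here, so truthful reporting is not dominant.

No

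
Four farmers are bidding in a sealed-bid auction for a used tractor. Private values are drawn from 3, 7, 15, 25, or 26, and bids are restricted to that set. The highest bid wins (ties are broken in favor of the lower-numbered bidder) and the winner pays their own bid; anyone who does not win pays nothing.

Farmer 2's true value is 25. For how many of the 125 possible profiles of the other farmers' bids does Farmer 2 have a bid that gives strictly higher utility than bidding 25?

18

Others bid (3, 3, 3): truth gives 0; bid 7 gives 18 > 0. Violating.
Others bid (3, 3, 7): truth gives 0; bid 7 gives 18 > 0. Violating.
Others bid (3, 3, 15): truth gives 0; bid 15 gives 10 > 0. Violating.
Others bid (3, 7, 3): truth gives 0; bid 7 gives 18 > 0. Violating.
Others bid (3, 3, 25): truth gives 0; no alternative beats it.
Others bid (3, 3, 26): truth gives 0; no alternative beats it.
(Checking all 125 profiles: 18 have a profitable deviation, 107 do not.)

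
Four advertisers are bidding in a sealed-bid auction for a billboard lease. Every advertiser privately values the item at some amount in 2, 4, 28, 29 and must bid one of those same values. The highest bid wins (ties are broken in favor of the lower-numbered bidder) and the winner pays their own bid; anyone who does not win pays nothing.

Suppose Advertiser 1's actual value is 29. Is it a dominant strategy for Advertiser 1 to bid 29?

Consider the case where Advertiser 2 bids 2, Advertiser 3 bids 2 and Advertiser 4 bids 2.
Truthful bid 29: wins, pays 29, utility 29 - 29 = 0.
Bid 2 instead: wins, pays 2, utility 29 - 2 = 27.
Since 27 > 0, bidding 2 is strictly better here, so truthful bidding is not dominant.

No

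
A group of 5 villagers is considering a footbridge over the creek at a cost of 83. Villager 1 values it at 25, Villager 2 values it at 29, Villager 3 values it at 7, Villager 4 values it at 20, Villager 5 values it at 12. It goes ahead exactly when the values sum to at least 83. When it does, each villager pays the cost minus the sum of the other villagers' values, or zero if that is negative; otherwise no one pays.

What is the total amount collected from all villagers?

46

Total value 93 ≥ cost 83, so it is built.
Villager 1: others sum to 68; max(0, 83 - 68) = 15.
Villager 2: others sum to 64; max(0, 83 - 64) = 19.
Villager 3: others sum to 86; max(0, 83 - 86) = 0.
Villager 4: others sum to 73; max(0, 83 - 73) = 10.
Villager 5: others sum to 81; max(0, 83 - 81) = 2.
Total collected = 15 + 19 + 0 + 10 + 2 = 46.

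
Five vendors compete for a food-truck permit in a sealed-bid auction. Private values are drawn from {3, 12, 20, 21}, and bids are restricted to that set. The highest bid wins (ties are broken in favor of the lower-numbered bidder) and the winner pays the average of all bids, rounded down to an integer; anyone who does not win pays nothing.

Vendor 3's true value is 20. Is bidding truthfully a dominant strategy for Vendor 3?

No

Consider the case where Vendor 1 bids 3, Vendor 2 bids 3, Vendor 4 bids 3 and Vendor 5 bids 3.
Truthful bid 20: wins, pays 6, utility 20 - 6 = 14.
Bid 12 instead: wins, pays 4, utility 20 - 4 = 16.
Since 16 > 14, bidding 12 is strictly better here, so truthful bidding is not dominant.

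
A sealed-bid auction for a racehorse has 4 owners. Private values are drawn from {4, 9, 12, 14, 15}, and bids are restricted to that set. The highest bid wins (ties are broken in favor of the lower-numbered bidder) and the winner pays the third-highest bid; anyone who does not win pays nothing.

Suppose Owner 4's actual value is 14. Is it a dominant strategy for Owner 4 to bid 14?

Consider the case where Owner 1 bids 4, Owner 2 bids 4 and Owner 3 bids 14.
Truthful bid 14: loses, pays 0, utility 0.
Bid 15 instead: wins, pays 4, utility 14 - 4 = 10.
Since 10 > 0, bidding 15 is strictly better here, so truthful bidding is not dominant.

No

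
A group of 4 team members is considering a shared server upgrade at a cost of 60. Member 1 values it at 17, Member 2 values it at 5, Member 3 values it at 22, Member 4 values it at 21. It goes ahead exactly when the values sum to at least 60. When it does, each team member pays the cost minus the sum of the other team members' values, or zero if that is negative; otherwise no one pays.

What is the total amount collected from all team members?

45

Total value 65 ≥ cost 60, so it is built.
Member 1: others sum to 48; max(0, 60 - 48) = 12.
Member 2: others sum to 60; max(0, 60 - 60) = 0.
Member 3: others sum to 43; max(0, 60 - 43) = 17.
Member 4: others sum to 44; max(0, 60 - 44) = 16.
Total collected = 12 + 0 + 17 + 16 = 45.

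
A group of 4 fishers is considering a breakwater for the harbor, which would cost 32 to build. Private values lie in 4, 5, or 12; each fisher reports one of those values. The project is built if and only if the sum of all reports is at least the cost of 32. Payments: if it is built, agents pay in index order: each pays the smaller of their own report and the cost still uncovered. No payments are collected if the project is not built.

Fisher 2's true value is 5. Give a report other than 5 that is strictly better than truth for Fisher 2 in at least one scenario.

Suppose Fisher 1 reports 4, Fisher 3 reports 12 and Fisher 4 reports 12.
Report 5: project built, pays 5, utility 5 - 5 = 0.
Report 4: project built, pays 4, utility 5 - 4 = 1.
So reporting 4 beats truth here (1 > 0).

4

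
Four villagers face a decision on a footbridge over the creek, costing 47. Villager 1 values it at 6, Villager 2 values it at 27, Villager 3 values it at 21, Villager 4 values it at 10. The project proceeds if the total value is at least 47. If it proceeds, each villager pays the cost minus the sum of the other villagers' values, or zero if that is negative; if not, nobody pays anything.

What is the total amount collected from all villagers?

Total value 64 ≥ cost 47, so it is built.
Villager 1: others sum to 58; max(0, 47 - 58) = 0.
Villager 2: others sum to 37; max(0, 47 - 37) = 10.
Villager 3: others sum to 43; max(0, 47 - 43) = 4.
Villager 4: others sum to 54; max(0, 47 - 54) = 0.
Total collected = 0 + 10 + 4 + 0 = 14.

14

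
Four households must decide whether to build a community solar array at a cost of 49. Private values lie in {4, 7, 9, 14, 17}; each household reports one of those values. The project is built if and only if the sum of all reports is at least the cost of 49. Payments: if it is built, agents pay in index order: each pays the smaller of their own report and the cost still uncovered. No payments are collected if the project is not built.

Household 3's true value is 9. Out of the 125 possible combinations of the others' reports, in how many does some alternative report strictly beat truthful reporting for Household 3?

Others report (9, 17, 17): truth gives 0; report 7 gives 2 > 0. Violating.
Others report (14, 14, 14): truth gives 0; report 7 gives 2 > 0. Violating.
Others report (14, 14, 17): truth gives 0; report 4 gives 5 > 0. Violating.
Others report (14, 17, 14): truth gives 0; report 4 gives 5 > 0. Violating.
Others report (4, 4, 4): truth gives 0; no alternative beats it.
Others report (4, 4, 7): truth gives 0; no alternative beats it.
(Checking all 125 profiles: 11 have a profitable deviation, 114 do not.)

11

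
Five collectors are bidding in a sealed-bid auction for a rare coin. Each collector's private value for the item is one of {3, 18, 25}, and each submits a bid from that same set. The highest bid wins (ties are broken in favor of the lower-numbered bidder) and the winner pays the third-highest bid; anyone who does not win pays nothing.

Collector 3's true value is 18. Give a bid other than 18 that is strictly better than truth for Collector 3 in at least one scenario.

Suppose Collector 1 bids 3, Collector 2 bids 3, Collector 4 bids 3 and Collector 5 bids 25.
Bid 18: loses, pays 0, utility 0.
Bid 25: wins, pays 3, utility 18 - 3 = 15.
So bidding 25 beats truth here (15 > 0).

25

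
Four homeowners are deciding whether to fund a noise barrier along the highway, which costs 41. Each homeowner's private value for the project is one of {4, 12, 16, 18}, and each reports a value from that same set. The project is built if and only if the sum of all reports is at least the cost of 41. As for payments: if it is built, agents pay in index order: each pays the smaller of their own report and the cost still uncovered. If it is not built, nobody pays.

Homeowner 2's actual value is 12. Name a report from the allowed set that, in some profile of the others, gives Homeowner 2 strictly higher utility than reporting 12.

4

Suppose Homeowner 1 reports 4, Homeowner 3 reports 16 and Homeowner 4 reports 18.
Report 12: project built, pays 12, utility 12 - 12 = 0.
Report 4: project built, pays 4, utility 12 - 4 = 8.
So reporting 4 beats truth here (8 > 0).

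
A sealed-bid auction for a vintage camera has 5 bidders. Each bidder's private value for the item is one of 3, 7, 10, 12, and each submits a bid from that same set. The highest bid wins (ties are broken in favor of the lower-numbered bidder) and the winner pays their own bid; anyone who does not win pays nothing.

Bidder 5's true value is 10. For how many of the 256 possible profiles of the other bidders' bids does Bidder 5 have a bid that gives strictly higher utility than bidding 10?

Others bid (3, 3, 3, 3): truth gives 0; bid 7 gives 3 > 0. Violating.
Others bid (3, 3, 3, 7): truth gives 0; no alternative beats it.
Others bid (3, 3, 3, 10): truth gives 0; no alternative beats it.
(Checking all 256 profiles: 1 has a profitable deviation, 255 do not.)

1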